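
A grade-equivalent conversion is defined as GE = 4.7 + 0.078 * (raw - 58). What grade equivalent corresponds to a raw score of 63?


raw - median = 63 - 58 = 5
slope * diff = 0.078 * 5 = 0.39
GE = 4.7 + 0.39
GE = 5.09

5.09


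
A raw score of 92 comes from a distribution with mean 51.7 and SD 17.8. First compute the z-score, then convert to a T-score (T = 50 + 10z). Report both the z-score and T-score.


z = (X - mean) / SD = (92 - 51.7) / 17.8
z = 40.3 / 17.8
z = 2.264
T-score = T = 50 + 10z
Carry z at full precision (z = 40.3 / 17.8) into the conversion:
T-score = 50 + 10 * (40.3 / 17.8) = 50 + 403 / 17.8
T-score = 50 + 22.6404
T-score = 72.6404

72.6404


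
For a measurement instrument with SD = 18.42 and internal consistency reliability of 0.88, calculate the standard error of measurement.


SEM = SD * sqrt(1 - rxx)
SEM = 18.42 * sqrt(1 - 0.88)
SEM = 18.42 * sqrt(0.12) = 18.42 * 0.34641
SEM = 6.3809

6.3809


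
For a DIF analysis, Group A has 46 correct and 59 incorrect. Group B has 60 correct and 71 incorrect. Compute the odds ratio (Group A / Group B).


Odds_A = 46/59 = 0.7797
Odds_B = 60/71 = 0.8451
OR = Odds_A / Odds_B = 0.7797 / 0.8451
Exactly, OR = (46 * 71) / (59 * 60) = 3266 / 3540
OR = 0.9226

0.9226


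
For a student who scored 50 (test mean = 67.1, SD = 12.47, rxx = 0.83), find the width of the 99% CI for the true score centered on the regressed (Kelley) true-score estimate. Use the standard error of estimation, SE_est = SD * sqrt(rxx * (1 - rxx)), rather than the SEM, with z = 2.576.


True score estimate = 0.83*50 + 0.17*67.1 = 52.907
SE_est = SD * sqrt(rxx * (1 - rxx)) = 12.47 * sqrt(0.83 * 0.17) = 12.47 * sqrt(0.1411) = 4.684141
CI = T_est +/- z * SE_est, so width = 2 * z * SE_est = 2 * 2.576 * 4.684141
Width = 24.1327

24.1327


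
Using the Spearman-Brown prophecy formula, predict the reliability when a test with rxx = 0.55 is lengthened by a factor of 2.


r_new = (n * rxx) / (1 + (n-1) * rxx)
r_new = (2 * 0.55) / (1 + 1 * 0.55)
r_new = 1.1 / 1.55
r_new = 0.7097

0.7097


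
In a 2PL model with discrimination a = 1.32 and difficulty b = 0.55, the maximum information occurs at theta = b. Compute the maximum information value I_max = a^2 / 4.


For 2PL, max info at theta = b = 0.55
I_max = a^2 / 4 = 1.32^2 / 4
= 1.7424 / 4
I_max = 0.4356

0.4356


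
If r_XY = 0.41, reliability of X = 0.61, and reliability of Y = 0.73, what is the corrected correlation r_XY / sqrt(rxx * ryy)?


r_corrected = rxy / sqrt(rxx * ryy)
= 0.41 / sqrt(0.61 * 0.73)
= 0.41 / sqrt(0.4453)
= 0.41 / 0.667308
r_corrected = 0.6144

0.6144


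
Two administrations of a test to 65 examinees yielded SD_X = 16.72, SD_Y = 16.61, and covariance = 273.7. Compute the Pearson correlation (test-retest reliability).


r = cov(X,Y) / (SD_X * SD_Y)
r = 273.7 / (16.72 * 16.61)
r = 273.7 / 277.7192
r = 0.9855

0.9855


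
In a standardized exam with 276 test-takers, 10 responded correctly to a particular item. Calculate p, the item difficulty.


Item difficulty p = number correct / total examinees
p = 10 / 276
p = 0.0362

0.0362


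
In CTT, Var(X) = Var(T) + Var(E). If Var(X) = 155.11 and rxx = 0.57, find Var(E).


var_true = rxx * var_obs = 0.57 * 155.11 = 88.4127
var_error = var_obs - var_true
var_error = 155.11 - 88.4127
var_error = 66.6973

66.6973


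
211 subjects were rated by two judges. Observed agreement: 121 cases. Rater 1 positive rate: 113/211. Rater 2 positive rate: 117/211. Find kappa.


P_o = 121/211 = 0.57346
P_e = (113*117 + 98*94) / 44521 = 0.503875
kappa = (P_o - P_e) / (1 - P_e)
kappa = (0.57346 - 0.503875) / (1 - 0.503875)
kappa = 0.1403

0.1403


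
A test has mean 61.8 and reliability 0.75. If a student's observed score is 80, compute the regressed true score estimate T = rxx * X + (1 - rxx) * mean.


T_est = rxx * X + (1 - rxx) * mean
T_est = 0.75 * 80 + 0.25 * 61.8
T_est = 60.0 + 15.45
T_est = 75.45

75.45


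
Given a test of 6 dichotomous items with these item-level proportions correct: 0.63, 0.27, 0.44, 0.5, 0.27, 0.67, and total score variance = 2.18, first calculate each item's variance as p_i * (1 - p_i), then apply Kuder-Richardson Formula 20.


For each item, compute p_i * q_i:
  Item 1: 0.63 * 0.37 = 0.2331
  Item 2: 0.27 * 0.73 = 0.1971
  Item 3: 0.44 * 0.56 = 0.2464
  Item 4: 0.5 * 0.5 = 0.25
  Item 5: 0.27 * 0.73 = 0.1971
  Item 6: 0.67 * 0.33 = 0.2211
Sum(p_i * q_i) = 0.2331 + 0.1971 + 0.2464 + 0.25 + 0.1971 + 0.2211 = 1.3448
KR-20 = (k/(k-1)) * (1 - Sum(p_i*q_i) / Var_total)
= (6/5) * (1 - 1.3448/2.18)
= 1.2 * 0.3831
KR-20 = 0.4597

0.4597


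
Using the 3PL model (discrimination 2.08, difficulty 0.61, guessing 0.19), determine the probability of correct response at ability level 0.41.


logit = 2.08*(0.41 - 0.61) = -0.416
P* = 1/(1 + exp(--0.416)) = 0.3975
P = 0.19 + (1 - 0.19) * 0.3975
P = 0.512

0.512


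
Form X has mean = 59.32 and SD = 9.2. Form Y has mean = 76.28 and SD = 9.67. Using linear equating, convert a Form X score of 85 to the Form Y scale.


slope = SD_Y / SD_X = 9.67 / 9.2 ~ 1.0511
intercept = mean_Y - slope * mean_X = 76.28 - (9.67 / 9.2) * 59.32 ~ 13.9295
Y = slope * X + intercept. To avoid rounding drift from the rounded slope/intercept, evaluate the equivalent form Y = mean_Y + SD_Y * (X - mean_X) / SD_X at full precision:
Y = 76.28 + 9.67 * (85 - 59.32) / 9.2
Y = 76.28 + 9.67 * 25.68 / 9.2
Y = 76.28 + 248.3256 / 9.2
Y = 76.28 + 26.9919
Y = 103.2719

103.2719


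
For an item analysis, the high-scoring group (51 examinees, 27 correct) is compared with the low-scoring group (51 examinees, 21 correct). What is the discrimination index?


p_upper = 27/51 = 0.5294
p_lower = 21/51 = 0.4118
D = 0.5294 - 0.4118 = 0.1176

0.1176


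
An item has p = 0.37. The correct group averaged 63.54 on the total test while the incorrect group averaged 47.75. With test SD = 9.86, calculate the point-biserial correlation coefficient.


q = 1 - p = 0.63
rpb = ((M1 - M0) / SD) * sqrt(p * q)
rpb = ((63.54 - 47.75) / 9.86) * sqrt(0.37 * 0.63)
rpb = 0.7732

0.7732


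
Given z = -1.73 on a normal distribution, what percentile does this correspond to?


CDF(z) = 0.5 * (1 + erf(z/sqrt(2)))
erf(-1.2233) = -0.9164
CDF = 0.0418
Percentile rank = 0.0418 * 100 = 4.18

4.18


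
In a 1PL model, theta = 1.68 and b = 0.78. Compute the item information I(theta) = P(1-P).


P = 1/(1+exp(-(1.68-0.78))) = 0.7109
I = P*(1-P) = 0.7109 * 0.2891
I = 0.2055

0.2055


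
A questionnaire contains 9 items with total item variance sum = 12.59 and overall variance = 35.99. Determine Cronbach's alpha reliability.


alpha = (k/(k-1)) * (1 - sum(si^2)/s_total^2)
= (9/8) * (1 - 12.59/35.99)
alpha = 0.7315

0.7315


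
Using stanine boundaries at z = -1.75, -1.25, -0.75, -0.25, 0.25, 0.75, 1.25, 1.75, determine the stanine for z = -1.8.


Stanine boundaries: [-1.75, -1.25, -0.75, -0.25, 0.25, 0.75, 1.25, 1.75]
z = -1.8
Check each boundary:
  z < -1.75
  z < -1.25
  z < -0.75
  z < -0.25
  z < 0.25
  z < 0.75
  z < 1.25
  z < 1.75
Highest qualifying boundary gives stanine = 1

1


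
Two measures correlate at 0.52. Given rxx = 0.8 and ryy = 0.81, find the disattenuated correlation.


r_corrected = rxy / sqrt(rxx * ryy)
= 0.52 / sqrt(0.8 * 0.81)
= 0.52 / sqrt(0.648)
= 0.52 / 0.804984
r_corrected = 0.646

0.646


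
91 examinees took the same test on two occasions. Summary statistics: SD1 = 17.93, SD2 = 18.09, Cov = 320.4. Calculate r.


r = cov(X,Y) / (SD_X * SD_Y)
r = 320.4 / (17.93 * 18.09)
r = 320.4 / 324.3537
r = 0.9878

0.9878


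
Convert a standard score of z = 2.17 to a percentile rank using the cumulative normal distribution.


CDF(z) = 0.5 * (1 + erf(z/sqrt(2)))
erf(1.5344) = 0.97
CDF = 0.985
Percentile rank = 0.985 * 100 = 98.5

98.5


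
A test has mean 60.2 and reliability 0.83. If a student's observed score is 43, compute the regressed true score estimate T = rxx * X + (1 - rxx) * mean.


T_est = rxx * X + (1 - rxx) * mean
T_est = 0.83 * 43 + 0.17 * 60.2
T_est = 35.69 + 10.234
T_est = 45.924

45.924


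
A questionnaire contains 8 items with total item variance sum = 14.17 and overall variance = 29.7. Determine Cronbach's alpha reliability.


alpha = (k/(k-1)) * (1 - sum(si^2)/s_total^2)
= (8/7) * (1 - 14.17/29.7)
alpha = 0.5976

0.5976


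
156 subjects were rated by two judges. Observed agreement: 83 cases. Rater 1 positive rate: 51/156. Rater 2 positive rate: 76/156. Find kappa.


P_o = 83/156 = 0.532051
P_e = (51*76 + 105*80) / 24336 = 0.504438
kappa = (P_o - P_e) / (1 - P_e)
kappa = (0.532051 - 0.504438) / (1 - 0.504438)
kappa = 0.0557

0.0557


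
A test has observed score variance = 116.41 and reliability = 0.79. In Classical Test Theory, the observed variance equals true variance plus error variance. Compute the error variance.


var_true = rxx * var_obs = 0.79 * 116.41 = 91.9639
var_error = var_obs - var_true
var_error = 116.41 - 91.9639
var_error = 24.4461

24.4461


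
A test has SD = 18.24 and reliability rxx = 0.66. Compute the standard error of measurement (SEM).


SEM = SD * sqrt(1 - rxx)
SEM = 18.24 * sqrt(1 - 0.66)
SEM = 18.24 * sqrt(0.34) = 18.24 * 0.583095
SEM = 10.6357

10.6357


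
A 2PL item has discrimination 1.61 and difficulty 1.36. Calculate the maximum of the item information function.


For 2PL, max info at theta = b = 1.36
I_max = a^2 / 4 = 1.61^2 / 4
= 2.5921 / 4
I_max = 0.648

0.648


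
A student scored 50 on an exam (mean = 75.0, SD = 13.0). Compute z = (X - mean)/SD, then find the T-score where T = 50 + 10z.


z = (X - mean) / SD = (50 - 75.0) / 13.0
z = -25.0 / 13.0
z = -1.9231
T-score = T = 50 + 10z
Carry z at full precision (z = -25.0 / 13.0) into the conversion:
T-score = 50 + 10 * (-25.0 / 13.0) = 50 + -250 / 13.0
T-score = 50 + -19.2308
T-score = 30.7692

30.7692


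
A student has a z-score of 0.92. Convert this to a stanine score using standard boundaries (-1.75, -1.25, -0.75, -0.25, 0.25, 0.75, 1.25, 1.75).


Stanine boundaries: [-1.75, -1.25, -0.75, -0.25, 0.25, 0.75, 1.25, 1.75]
z = 0.92
Check each boundary:
  z >= -1.75 -> could be stanine 2
  z >= -1.25 -> could be stanine 3
  z >= -0.75 -> could be stanine 4
  z >= -0.25 -> could be stanine 5
  z >= 0.25 -> could be stanine 6
  z >= 0.75 -> could be stanine 7
  z < 1.25
  z < 1.75
Highest qualifying boundary gives stanine = 7

7


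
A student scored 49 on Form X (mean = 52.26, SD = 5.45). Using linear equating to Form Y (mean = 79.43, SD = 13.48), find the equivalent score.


slope = SD_Y / SD_X = 13.48 / 5.45 ~ 2.4734
intercept = mean_Y - slope * mean_X = 79.43 - (13.48 / 5.45) * 52.26 ~ -49.8296
Y = slope * X + intercept. To avoid rounding drift from the rounded slope/intercept, evaluate the equivalent form Y = mean_Y + SD_Y * (X - mean_X) / SD_X at full precision:
Y = 79.43 + 13.48 * (49 - 52.26) / 5.45
Y = 79.43 - 13.48 * 3.26 / 5.45
Y = 79.43 - 43.9448 / 5.45
Y = 79.43 - 8.0633
Y = 71.3667

71.3667


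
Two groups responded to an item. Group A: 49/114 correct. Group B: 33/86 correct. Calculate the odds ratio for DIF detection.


Odds_A = 49/65 = 0.7538
Odds_B = 33/53 = 0.6226
OR = Odds_A / Odds_B = 0.7538 / 0.6226
Exactly, OR = (49 * 53) / (65 * 33) = 2597 / 2145
OR = 1.2107

1.2107


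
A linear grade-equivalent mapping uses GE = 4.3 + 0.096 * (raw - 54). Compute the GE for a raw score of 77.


raw - median = 77 - 54 = 23
slope * diff = 0.096 * 23 = 2.208
GE = 4.3 + 2.208
GE = 6.508

6.508


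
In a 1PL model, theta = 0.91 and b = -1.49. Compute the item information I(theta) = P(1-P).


P = 1/(1+exp(-(0.91--1.49))) = 0.9168
I = P*(1-P) = 0.9168 * 0.0832
I = 0.0763

0.0763


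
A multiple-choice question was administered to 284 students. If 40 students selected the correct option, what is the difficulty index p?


Item difficulty p = number correct / total examinees
p = 40 / 284
p = 0.1408

0.1408


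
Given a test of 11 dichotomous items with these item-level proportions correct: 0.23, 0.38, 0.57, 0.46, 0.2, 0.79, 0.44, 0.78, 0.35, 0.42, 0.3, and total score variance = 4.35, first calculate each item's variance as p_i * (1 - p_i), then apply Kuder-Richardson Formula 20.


For each item, compute p_i * q_i:
  Item 1: 0.23 * 0.77 = 0.1771
  Item 2: 0.38 * 0.62 = 0.2356
  Item 3: 0.57 * 0.43 = 0.2451
  Item 4: 0.46 * 0.54 = 0.2484
  Item 5: 0.2 * 0.8 = 0.16
  Item 6: 0.79 * 0.21 = 0.1659
  Item 7: 0.44 * 0.56 = 0.2464
  Item 8: 0.78 * 0.22 = 0.1716
  Item 9: 0.35 * 0.65 = 0.2275
  Item 10: 0.42 * 0.58 = 0.2436
  Item 11: 0.3 * 0.7 = 0.21
Sum(p_i * q_i) = 0.1771 + 0.2356 + 0.2451 + 0.2484 + 0.16 + 0.1659 + 0.2464 + 0.1716 + 0.2275 + 0.2436 + 0.21 = 2.3312
KR-20 = (k/(k-1)) * (1 - Sum(p_i*q_i) / Var_total)
= (11/10) * (1 - 2.3312/4.35)
= 1.1 * 0.4641
KR-20 = 0.5105

0.5105


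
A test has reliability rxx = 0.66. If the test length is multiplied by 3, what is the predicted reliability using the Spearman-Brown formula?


r_new = (n * rxx) / (1 + (n-1) * rxx)
r_new = (3 * 0.66) / (1 + 2 * 0.66)
r_new = 1.98 / 2.32
r_new = 0.8534

0.8534


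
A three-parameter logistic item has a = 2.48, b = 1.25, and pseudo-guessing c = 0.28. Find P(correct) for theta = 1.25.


logit = 2.48*(1.25 - 1.25) = 0.0
P* = 1/(1 + exp(-0.0)) = 0.5
P = 0.28 + (1 - 0.28) * 0.5
P = 0.64

0.64


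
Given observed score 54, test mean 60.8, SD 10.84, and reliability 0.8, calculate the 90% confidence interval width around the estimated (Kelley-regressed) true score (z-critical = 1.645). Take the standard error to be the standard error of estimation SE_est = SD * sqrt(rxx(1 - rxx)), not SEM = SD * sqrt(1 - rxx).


True score estimate = 0.8*54 + 0.2*60.8 = 55.36
SE_est = SD * sqrt(rxx * (1 - rxx)) = 10.84 * sqrt(0.8 * 0.2) = 10.84 * sqrt(0.16) = 4.336
CI = T_est +/- z * SE_est, so width = 2 * z * SE_est = 2 * 1.645 * 4.336
Width = 14.2654

14.2654


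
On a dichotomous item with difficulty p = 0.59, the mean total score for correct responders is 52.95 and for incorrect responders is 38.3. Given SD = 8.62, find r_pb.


q = 1 - p = 0.41
rpb = ((M1 - M0) / SD) * sqrt(p * q)
rpb = ((52.95 - 38.3) / 8.62) * sqrt(0.59 * 0.41)
rpb = 0.8359

0.8359


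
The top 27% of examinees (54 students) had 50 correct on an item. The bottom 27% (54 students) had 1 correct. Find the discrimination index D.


p_upper = 50/54 = 0.9259
p_lower = 1/54 = 0.0185
D = 0.9259 - 0.0185 = 0.9074

0.9074


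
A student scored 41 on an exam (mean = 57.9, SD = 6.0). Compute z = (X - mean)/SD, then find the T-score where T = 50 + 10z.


z = (X - mean) / SD = (41 - 57.9) / 6.0
z = -16.9 / 6.0
z = -2.8167
T-score = T = 50 + 10z
Carry z at full precision (z = -16.9 / 6.0) into the conversion:
T-score = 50 + 10 * (-16.9 / 6.0) = 50 + -169 / 6.0
T-score = 50 + -28.1667
T-score = 21.8333

21.8333


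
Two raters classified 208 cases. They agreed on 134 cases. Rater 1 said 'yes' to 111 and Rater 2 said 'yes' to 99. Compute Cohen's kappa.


P_o = 134/208 = 0.644231
P_e = (111*99 + 97*109) / 43264 = 0.498382
kappa = (P_o - P_e) / (1 - P_e)
kappa = (0.644231 - 0.498382) / (1 - 0.498382)
kappa = 0.2908

0.2908


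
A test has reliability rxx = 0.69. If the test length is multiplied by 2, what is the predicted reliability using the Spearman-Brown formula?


r_new = (n * rxx) / (1 + (n-1) * rxx)
r_new = (2 * 0.69) / (1 + 1 * 0.69)
r_new = 1.38 / 1.69
r_new = 0.8166

0.8166


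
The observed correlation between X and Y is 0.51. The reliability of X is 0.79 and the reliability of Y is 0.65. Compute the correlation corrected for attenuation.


r_corrected = rxy / sqrt(rxx * ryy)
= 0.51 / sqrt(0.79 * 0.65)
= 0.51 / sqrt(0.5135)
= 0.51 / 0.716589
r_corrected = 0.7117

0.7117


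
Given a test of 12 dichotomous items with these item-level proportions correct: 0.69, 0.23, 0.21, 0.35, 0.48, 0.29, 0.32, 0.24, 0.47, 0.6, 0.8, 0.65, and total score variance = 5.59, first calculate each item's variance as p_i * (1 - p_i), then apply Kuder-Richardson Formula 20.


For each item, compute p_i * q_i:
  Item 1: 0.69 * 0.31 = 0.2139
  Item 2: 0.23 * 0.77 = 0.1771
  Item 3: 0.21 * 0.79 = 0.1659
  Item 4: 0.35 * 0.65 = 0.2275
  Item 5: 0.48 * 0.52 = 0.2496
  Item 6: 0.29 * 0.71 = 0.2059
  Item 7: 0.32 * 0.68 = 0.2176
  Item 8: 0.24 * 0.76 = 0.1824
  Item 9: 0.47 * 0.53 = 0.2491
  Item 10: 0.6 * 0.4 = 0.24
  Item 11: 0.8 * 0.2 = 0.16
  Item 12: 0.65 * 0.35 = 0.2275
Sum(p_i * q_i) = 0.2139 + 0.1771 + 0.1659 + 0.2275 + 0.2496 + 0.2059 + 0.2176 + 0.1824 + 0.2491 + 0.24 + 0.16 + 0.2275 = 2.5165
KR-20 = (k/(k-1)) * (1 - Sum(p_i*q_i) / Var_total)
= (12/11) * (1 - 2.5165/5.59)
= 1.0909 * 0.5498
KR-20 = 0.5998

0.5998


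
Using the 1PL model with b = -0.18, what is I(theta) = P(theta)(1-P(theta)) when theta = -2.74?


P = 1/(1+exp(-(-2.74--0.18))) = 0.0718
I = P*(1-P) = 0.0718 * 0.9282
I = 0.0666

0.0666


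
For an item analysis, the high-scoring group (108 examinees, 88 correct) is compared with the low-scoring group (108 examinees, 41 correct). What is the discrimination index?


p_upper = 88/108 = 0.8148
p_lower = 41/108 = 0.3796
D = 0.8148 - 0.3796 = 0.4352

0.4352


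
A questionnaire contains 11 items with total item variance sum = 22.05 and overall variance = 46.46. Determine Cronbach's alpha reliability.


alpha = (k/(k-1)) * (1 - sum(si^2)/s_total^2)
= (11/10) * (1 - 22.05/46.46)
alpha = 0.5779

0.5779


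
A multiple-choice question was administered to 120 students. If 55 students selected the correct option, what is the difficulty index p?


Item difficulty p = number correct / total examinees
p = 55 / 120
p = 0.4583

0.4583


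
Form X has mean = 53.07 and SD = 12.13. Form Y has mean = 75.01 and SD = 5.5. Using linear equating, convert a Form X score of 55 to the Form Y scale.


slope = SD_Y / SD_X = 5.5 / 12.13 ~ 0.4534
intercept = mean_Y - slope * mean_X = 75.01 - (5.5 / 12.13) * 53.07 ~ 50.9469
Y = slope * X + intercept. To avoid rounding drift from the rounded slope/intercept, evaluate the equivalent form Y = mean_Y + SD_Y * (X - mean_X) / SD_X at full precision:
Y = 75.01 + 5.5 * (55 - 53.07) / 12.13
Y = 75.01 + 5.5 * 1.93 / 12.13
Y = 75.01 + 10.615 / 12.13
Y = 75.01 + 0.8751
Y = 75.8851

75.8851


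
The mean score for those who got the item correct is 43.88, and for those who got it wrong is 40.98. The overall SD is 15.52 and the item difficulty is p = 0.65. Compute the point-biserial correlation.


q = 1 - p = 0.35
rpb = ((M1 - M0) / SD) * sqrt(p * q)
rpb = ((43.88 - 40.98) / 15.52) * sqrt(0.65 * 0.35)
rpb = 0.0891

0.0891


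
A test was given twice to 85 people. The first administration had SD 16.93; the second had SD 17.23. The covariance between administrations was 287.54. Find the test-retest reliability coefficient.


r = cov(X,Y) / (SD_X * SD_Y)
r = 287.54 / (16.93 * 17.23)
r = 287.54 / 291.7039
r = 0.9857

0.9857


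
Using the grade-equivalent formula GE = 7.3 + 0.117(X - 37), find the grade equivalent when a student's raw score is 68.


raw - median = 68 - 37 = 31
slope * diff = 0.117 * 31 = 3.627
GE = 7.3 + 3.627
GE = 10.927

10.927


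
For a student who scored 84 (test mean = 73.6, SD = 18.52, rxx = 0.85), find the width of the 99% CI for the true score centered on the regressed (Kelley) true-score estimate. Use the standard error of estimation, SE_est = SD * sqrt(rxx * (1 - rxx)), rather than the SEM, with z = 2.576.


True score estimate = 0.85*84 + 0.15*73.6 = 82.44
SE_est = SD * sqrt(rxx * (1 - rxx)) = 18.52 * sqrt(0.85 * 0.15) = 18.52 * sqrt(0.1275) = 6.612963
CI = T_est +/- z * SE_est, so width = 2 * z * SE_est = 2 * 2.576 * 6.612963
Width = 34.07

34.07


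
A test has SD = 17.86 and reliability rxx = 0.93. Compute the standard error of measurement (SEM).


SEM = SD * sqrt(1 - rxx)
SEM = 17.86 * sqrt(1 - 0.93)
SEM = 17.86 * sqrt(0.07) = 17.86 * 0.264575
SEM = 4.7253

4.7253


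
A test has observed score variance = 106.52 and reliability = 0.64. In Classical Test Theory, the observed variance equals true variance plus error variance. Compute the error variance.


var_true = rxx * var_obs = 0.64 * 106.52 = 68.1728
var_error = var_obs - var_true
var_error = 106.52 - 68.1728
var_error = 38.3472

38.3472


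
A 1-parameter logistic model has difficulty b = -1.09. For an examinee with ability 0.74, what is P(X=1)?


theta - b = 0.74 - -1.09 = 1.83
exp(-(theta - b)) = exp(-1.83) = 0.1604
P = 1 / (1 + 0.1604)
P = 0.8618

0.8618


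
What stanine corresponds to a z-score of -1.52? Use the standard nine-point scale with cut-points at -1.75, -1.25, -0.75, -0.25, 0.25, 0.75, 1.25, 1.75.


Stanine boundaries: [-1.75, -1.25, -0.75, -0.25, 0.25, 0.75, 1.25, 1.75]
z = -1.52
Check each boundary:
  z >= -1.75 -> could be stanine 2
  z < -1.25
  z < -0.75
  z < -0.25
  z < 0.25
  z < 0.75
  z < 1.25
  z < 1.75
Highest qualifying boundary gives stanine = 2

2


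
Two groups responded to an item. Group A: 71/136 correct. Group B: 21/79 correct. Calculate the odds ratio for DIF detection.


Odds_A = 71/65 = 1.0923
Odds_B = 21/58 = 0.3621
OR = Odds_A / Odds_B = 1.0923 / 0.3621
Exactly, OR = (71 * 58) / (65 * 21) = 4118 / 1365
OR = 3.0168

3.0168


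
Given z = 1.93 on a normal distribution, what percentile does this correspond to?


CDF(z) = 0.5 * (1 + erf(z/sqrt(2)))
erf(1.3647) = 0.9464
CDF = 0.9732
Percentile rank = 0.9732 * 100 = 97.32

97.32


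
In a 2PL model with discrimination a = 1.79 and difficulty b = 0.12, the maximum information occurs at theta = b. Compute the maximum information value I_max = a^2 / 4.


For 2PL, max info at theta = b = 0.12
I_max = a^2 / 4 = 1.79^2 / 4
= 3.2041 / 4
I_max = 0.801

0.801


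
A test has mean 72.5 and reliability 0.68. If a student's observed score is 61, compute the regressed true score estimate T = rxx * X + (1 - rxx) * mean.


T_est = rxx * X + (1 - rxx) * mean
T_est = 0.68 * 61 + 0.32 * 72.5
T_est = 41.48 + 23.2
T_est = 64.68

64.68


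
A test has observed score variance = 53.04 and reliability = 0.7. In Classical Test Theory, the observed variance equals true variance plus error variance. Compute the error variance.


var_true = rxx * var_obs = 0.7 * 53.04 = 37.128
var_error = var_obs - var_true
var_error = 53.04 - 37.128
var_error = 15.912

15.912


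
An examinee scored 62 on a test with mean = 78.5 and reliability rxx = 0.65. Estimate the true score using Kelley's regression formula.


T_est = rxx * X + (1 - rxx) * mean
T_est = 0.65 * 62 + 0.35 * 78.5
T_est = 40.3 + 27.475
T_est = 67.775

67.775


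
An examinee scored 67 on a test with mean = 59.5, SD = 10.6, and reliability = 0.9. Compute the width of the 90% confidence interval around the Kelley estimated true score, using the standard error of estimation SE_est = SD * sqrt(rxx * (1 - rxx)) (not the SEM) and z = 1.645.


True score estimate = 0.9*67 + 0.1*59.5 = 66.25
SE_est = SD * sqrt(rxx * (1 - rxx)) = 10.6 * sqrt(0.9 * 0.1) = 10.6 * sqrt(0.09) = 3.18
CI = T_est +/- z * SE_est, so width = 2 * z * SE_est = 2 * 1.645 * 3.18
Width = 10.4622

10.4622


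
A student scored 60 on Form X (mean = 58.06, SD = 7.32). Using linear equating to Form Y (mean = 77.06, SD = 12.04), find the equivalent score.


slope = SD_Y / SD_X = 12.04 / 7.32 ~ 1.6448
intercept = mean_Y - slope * mean_X = 77.06 - (12.04 / 7.32) * 58.06 ~ -18.4376
Y = slope * X + intercept. To avoid rounding drift from the rounded slope/intercept, evaluate the equivalent form Y = mean_Y + SD_Y * (X - mean_X) / SD_X at full precision:
Y = 77.06 + 12.04 * (60 - 58.06) / 7.32
Y = 77.06 + 12.04 * 1.94 / 7.32
Y = 77.06 + 23.3576 / 7.32
Y = 77.06 + 3.1909
Y = 80.2509

80.2509


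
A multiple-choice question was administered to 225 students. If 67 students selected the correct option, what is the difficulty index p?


Item difficulty p = number correct / total examinees
p = 67 / 225
p = 0.2978

0.2978


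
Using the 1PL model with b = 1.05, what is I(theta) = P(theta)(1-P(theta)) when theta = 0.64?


P = 1/(1+exp(-(0.64-1.05))) = 0.3989
I = P*(1-P) = 0.3989 * 0.6011
I = 0.2398

0.2398


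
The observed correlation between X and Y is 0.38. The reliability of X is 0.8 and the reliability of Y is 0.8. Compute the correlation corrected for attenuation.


r_corrected = rxy / sqrt(rxx * ryy)
= 0.38 / sqrt(0.8 * 0.8)
= 0.38 / sqrt(0.64)
= 0.38 / 0.8
r_corrected = 0.475

0.475


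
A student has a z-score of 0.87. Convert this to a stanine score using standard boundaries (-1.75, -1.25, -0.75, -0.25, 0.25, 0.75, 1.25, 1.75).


Stanine boundaries: [-1.75, -1.25, -0.75, -0.25, 0.25, 0.75, 1.25, 1.75]
z = 0.87
Check each boundary:
  z >= -1.75 -> could be stanine 2
  z >= -1.25 -> could be stanine 3
  z >= -0.75 -> could be stanine 4
  z >= -0.25 -> could be stanine 5
  z >= 0.25 -> could be stanine 6
  z >= 0.75 -> could be stanine 7
  z < 1.25
  z < 1.75
Highest qualifying boundary gives stanine = 7

7


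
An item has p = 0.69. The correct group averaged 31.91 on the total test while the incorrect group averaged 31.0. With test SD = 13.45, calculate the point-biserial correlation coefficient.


q = 1 - p = 0.31
rpb = ((M1 - M0) / SD) * sqrt(p * q)
rpb = ((31.91 - 31.0) / 13.45) * sqrt(0.69 * 0.31)
rpb = 0.0313

0.0313


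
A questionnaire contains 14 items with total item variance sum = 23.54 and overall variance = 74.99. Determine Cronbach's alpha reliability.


alpha = (k/(k-1)) * (1 - sum(si^2)/s_total^2)
= (14/13) * (1 - 23.54/74.99)
alpha = 0.7389

0.7389


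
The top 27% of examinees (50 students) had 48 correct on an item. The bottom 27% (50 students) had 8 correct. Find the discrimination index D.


p_upper = 48/50 = 0.96
p_lower = 8/50 = 0.16
D = 0.96 - 0.16 = 0.8

0.8


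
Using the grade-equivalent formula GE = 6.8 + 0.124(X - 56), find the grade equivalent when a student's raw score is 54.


raw - median = 54 - 56 = -2
slope * diff = 0.124 * -2 = -0.248
GE = 6.8 + -0.248
GE = 6.552

6.552


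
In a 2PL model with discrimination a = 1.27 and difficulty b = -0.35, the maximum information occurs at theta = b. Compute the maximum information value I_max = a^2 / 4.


For 2PL, max info at theta = b = -0.35
I_max = a^2 / 4 = 1.27^2 / 4
= 1.6129 / 4
I_max = 0.4032

0.4032


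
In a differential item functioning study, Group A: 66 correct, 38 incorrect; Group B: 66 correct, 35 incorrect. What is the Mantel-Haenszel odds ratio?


Odds_A = 66/38 = 1.7368
Odds_B = 66/35 = 1.8857
OR = Odds_A / Odds_B = 1.7368 / 1.8857
Exactly, OR = (66 * 35) / (38 * 66) = 2310 / 2508
OR = 0.9211

0.9211


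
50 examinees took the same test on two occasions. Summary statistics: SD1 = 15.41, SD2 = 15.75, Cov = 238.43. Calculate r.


r = cov(X,Y) / (SD_X * SD_Y)
r = 238.43 / (15.41 * 15.75)
r = 238.43 / 242.7075
r = 0.9824

0.9824


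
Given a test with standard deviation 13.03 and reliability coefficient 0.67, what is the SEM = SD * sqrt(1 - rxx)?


SEM = SD * sqrt(1 - rxx)
SEM = 13.03 * sqrt(1 - 0.67)
SEM = 13.03 * sqrt(0.33) = 13.03 * 0.574456
SEM = 7.4852

7.4852


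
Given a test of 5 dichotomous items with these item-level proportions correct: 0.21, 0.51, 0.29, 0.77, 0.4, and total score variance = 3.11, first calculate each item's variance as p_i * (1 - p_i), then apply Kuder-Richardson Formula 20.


For each item, compute p_i * q_i:
  Item 1: 0.21 * 0.79 = 0.1659
  Item 2: 0.51 * 0.49 = 0.2499
  Item 3: 0.29 * 0.71 = 0.2059
  Item 4: 0.77 * 0.23 = 0.1771
  Item 5: 0.4 * 0.6 = 0.24
Sum(p_i * q_i) = 0.1659 + 0.2499 + 0.2059 + 0.1771 + 0.24 = 1.0388
KR-20 = (k/(k-1)) * (1 - Sum(p_i*q_i) / Var_total)
= (5/4) * (1 - 1.0388/3.11)
= 1.25 * 0.666
KR-20 = 0.8325

0.8325


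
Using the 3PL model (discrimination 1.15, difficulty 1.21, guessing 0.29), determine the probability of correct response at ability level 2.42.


logit = 1.15*(2.42 - 1.21) = 1.3915
P* = 1/(1 + exp(-1.3915)) = 0.8008
P = 0.29 + (1 - 0.29) * 0.8008
P = 0.8586

0.8586


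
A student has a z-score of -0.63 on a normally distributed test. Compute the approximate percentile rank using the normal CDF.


CDF(z) = 0.5 * (1 + erf(z/sqrt(2)))
erf(-0.4455) = -0.4713
CDF = 0.2643
Percentile rank = 0.2643 * 100 = 26.43

26.43


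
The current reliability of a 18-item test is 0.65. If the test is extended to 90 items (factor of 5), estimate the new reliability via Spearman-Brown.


r_new = (n * rxx) / (1 + (n-1) * rxx)
r_new = (5 * 0.65) / (1 + 4 * 0.65)
r_new = 3.25 / 3.6
r_new = 0.9028

0.9028


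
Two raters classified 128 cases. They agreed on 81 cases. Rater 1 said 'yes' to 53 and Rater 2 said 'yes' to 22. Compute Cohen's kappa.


P_o = 81/128 = 0.632812
P_e = (53*22 + 75*106) / 16384 = 0.556396
kappa = (P_o - P_e) / (1 - P_e)
kappa = (0.632812 - 0.556396) / (1 - 0.556396)
kappa = 0.1723

0.1723


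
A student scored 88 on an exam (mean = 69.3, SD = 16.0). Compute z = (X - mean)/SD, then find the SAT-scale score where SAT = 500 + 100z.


z = (X - mean) / SD = (88 - 69.3) / 16.0
z = 18.7 / 16.0
z = 1.1687
SAT-scale = SAT = 500 + 100z
Carry z at full precision (z = 18.7 / 16.0) into the conversion:
SAT-scale = 500 + 100 * (18.7 / 16.0) = 500 + 1870 / 16.0
SAT-scale = 500 + 116.875
SAT-scale = 616.875

616.875


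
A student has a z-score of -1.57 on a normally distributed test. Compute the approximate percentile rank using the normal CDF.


CDF(z) = 0.5 * (1 + erf(z/sqrt(2)))
erf(-1.1102) = -0.8836
CDF = 0.0582
Percentile rank = 0.0582 * 100 = 5.82

5.82


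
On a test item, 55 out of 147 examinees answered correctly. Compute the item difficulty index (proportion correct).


Item difficulty p = number correct / total examinees
p = 55 / 147
p = 0.3741

0.3741


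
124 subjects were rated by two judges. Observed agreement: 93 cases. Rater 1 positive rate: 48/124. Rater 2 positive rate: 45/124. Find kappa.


P_o = 93/124 = 0.75
P_e = (48*45 + 76*79) / 15376 = 0.530957
kappa = (P_o - P_e) / (1 - P_e)
kappa = (0.75 - 0.530957) / (1 - 0.530957)
kappa = 0.467

0.467


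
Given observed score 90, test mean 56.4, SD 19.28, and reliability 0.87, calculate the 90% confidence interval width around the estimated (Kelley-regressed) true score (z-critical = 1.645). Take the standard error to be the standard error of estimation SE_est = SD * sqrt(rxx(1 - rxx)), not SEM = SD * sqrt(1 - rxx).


True score estimate = 0.87*90 + 0.13*56.4 = 85.632
SE_est = SD * sqrt(rxx * (1 - rxx)) = 19.28 * sqrt(0.87 * 0.13) = 19.28 * sqrt(0.1131) = 6.48393
CI = T_est +/- z * SE_est, so width = 2 * z * SE_est = 2 * 1.645 * 6.48393
Width = 21.3321

21.3321


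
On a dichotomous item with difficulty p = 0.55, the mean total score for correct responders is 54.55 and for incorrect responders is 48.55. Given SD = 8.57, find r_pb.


q = 1 - p = 0.45
rpb = ((M1 - M0) / SD) * sqrt(p * q)
rpb = ((54.55 - 48.55) / 8.57) * sqrt(0.55 * 0.45)
rpb = 0.3483

0.3483


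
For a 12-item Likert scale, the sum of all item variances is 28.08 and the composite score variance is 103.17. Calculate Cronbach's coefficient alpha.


alpha = (k/(k-1)) * (1 - sum(si^2)/s_total^2)
= (12/11) * (1 - 28.08/103.17)
alpha = 0.794

0.794


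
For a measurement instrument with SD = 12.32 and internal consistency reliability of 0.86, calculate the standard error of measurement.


SEM = SD * sqrt(1 - rxx)
SEM = 12.32 * sqrt(1 - 0.86)
SEM = 12.32 * sqrt(0.14) = 12.32 * 0.374166
SEM = 4.6097

4.6097


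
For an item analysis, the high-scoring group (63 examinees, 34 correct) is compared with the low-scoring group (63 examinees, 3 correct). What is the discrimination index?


p_upper = 34/63 = 0.5397
p_lower = 3/63 = 0.0476
D = 0.5397 - 0.0476 = 0.4921

0.4921


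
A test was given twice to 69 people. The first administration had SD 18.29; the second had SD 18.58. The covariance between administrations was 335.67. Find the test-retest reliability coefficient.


r = cov(X,Y) / (SD_X * SD_Y)
r = 335.67 / (18.29 * 18.58)
r = 335.67 / 339.8282
r = 0.9878

0.9878


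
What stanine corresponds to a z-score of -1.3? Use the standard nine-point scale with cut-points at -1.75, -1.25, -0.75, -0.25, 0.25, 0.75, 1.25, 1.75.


Stanine boundaries: [-1.75, -1.25, -0.75, -0.25, 0.25, 0.75, 1.25, 1.75]
z = -1.3
Check each boundary:
  z >= -1.75 -> could be stanine 2
  z < -1.25
  z < -0.75
  z < -0.25
  z < 0.25
  z < 0.75
  z < 1.25
  z < 1.75
Highest qualifying boundary gives stanine = 2

2


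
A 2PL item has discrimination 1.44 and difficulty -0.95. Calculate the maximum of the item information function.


For 2PL, max info at theta = b = -0.95
I_max = a^2 / 4 = 1.44^2 / 4
= 2.0736 / 4
I_max = 0.5184

0.5184


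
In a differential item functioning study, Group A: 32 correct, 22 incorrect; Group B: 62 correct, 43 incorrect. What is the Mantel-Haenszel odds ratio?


Odds_A = 32/22 = 1.4545
Odds_B = 62/43 = 1.4419
OR = Odds_A / Odds_B = 1.4545 / 1.4419
Exactly, OR = (32 * 43) / (22 * 62) = 1376 / 1364
OR = 1.0088

1.0088


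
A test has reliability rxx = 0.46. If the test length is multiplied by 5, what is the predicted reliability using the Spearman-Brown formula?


r_new = (n * rxx) / (1 + (n-1) * rxx)
r_new = (5 * 0.46) / (1 + 4 * 0.46)
r_new = 2.3 / 2.84
r_new = 0.8099

0.8099


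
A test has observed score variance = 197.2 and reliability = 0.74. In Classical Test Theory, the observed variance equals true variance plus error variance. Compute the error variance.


var_true = rxx * var_obs = 0.74 * 197.2 = 145.928
var_error = var_obs - var_true
var_error = 197.2 - 145.928
var_error = 51.272

51.272


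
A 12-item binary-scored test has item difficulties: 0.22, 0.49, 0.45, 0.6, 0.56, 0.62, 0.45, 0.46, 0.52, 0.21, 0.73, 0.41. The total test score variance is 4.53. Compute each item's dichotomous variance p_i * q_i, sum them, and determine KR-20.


For each item, compute p_i * q_i:
  Item 1: 0.22 * 0.78 = 0.1716
  Item 2: 0.49 * 0.51 = 0.2499
  Item 3: 0.45 * 0.55 = 0.2475
  Item 4: 0.6 * 0.4 = 0.24
  Item 5: 0.56 * 0.44 = 0.2464
  Item 6: 0.62 * 0.38 = 0.2356
  Item 7: 0.45 * 0.55 = 0.2475
  Item 8: 0.46 * 0.54 = 0.2484
  Item 9: 0.52 * 0.48 = 0.2496
  Item 10: 0.21 * 0.79 = 0.1659
  Item 11: 0.73 * 0.27 = 0.1971
  Item 12: 0.41 * 0.59 = 0.2419
Sum(p_i * q_i) = 0.1716 + 0.2499 + 0.2475 + 0.24 + 0.2464 + 0.2356 + 0.2475 + 0.2484 + 0.2496 + 0.1659 + 0.1971 + 0.2419 = 2.7414
KR-20 = (k/(k-1)) * (1 - Sum(p_i*q_i) / Var_total)
= (12/11) * (1 - 2.7414/4.53)
= 1.0909 * 0.3948
KR-20 = 0.4307

0.4307


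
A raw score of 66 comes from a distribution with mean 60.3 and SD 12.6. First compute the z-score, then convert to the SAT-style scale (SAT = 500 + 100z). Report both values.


z = (X - mean) / SD = (66 - 60.3) / 12.6
z = 5.7 / 12.6
z = 0.4524
SAT-scale = SAT = 500 + 100z
Carry z at full precision (z = 5.7 / 12.6) into the conversion:
SAT-scale = 500 + 100 * (5.7 / 12.6) = 500 + 570 / 12.6
SAT-scale = 500 + 45.2381
SAT-scale = 545.2381

545.2381


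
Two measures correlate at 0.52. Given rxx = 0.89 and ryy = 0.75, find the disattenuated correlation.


r_corrected = rxy / sqrt(rxx * ryy)
= 0.52 / sqrt(0.89 * 0.75)
= 0.52 / sqrt(0.6675)
= 0.52 / 0.817007
r_corrected = 0.6365

0.6365


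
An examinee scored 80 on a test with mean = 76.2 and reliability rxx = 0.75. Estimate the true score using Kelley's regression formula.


T_est = rxx * X + (1 - rxx) * mean
T_est = 0.75 * 80 + 0.25 * 76.2
T_est = 60.0 + 19.05
T_est = 79.05

79.05


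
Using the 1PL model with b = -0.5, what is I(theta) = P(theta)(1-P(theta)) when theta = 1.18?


P = 1/(1+exp(-(1.18--0.5))) = 0.8429
I = P*(1-P) = 0.8429 * 0.1571
I = 0.1324

0.1324


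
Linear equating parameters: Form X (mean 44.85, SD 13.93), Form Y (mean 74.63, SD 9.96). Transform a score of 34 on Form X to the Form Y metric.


slope = SD_Y / SD_X = 9.96 / 13.93 ~ 0.715
intercept = mean_Y - slope * mean_X = 74.63 - (9.96 / 13.93) * 44.85 ~ 42.5621
Y = slope * X + intercept. To avoid rounding drift from the rounded slope/intercept, evaluate the equivalent form Y = mean_Y + SD_Y * (X - mean_X) / SD_X at full precision:
Y = 74.63 + 9.96 * (34 - 44.85) / 13.93
Y = 74.63 - 9.96 * 10.85 / 13.93
Y = 74.63 - 108.066 / 13.93
Y = 74.63 - 7.7578
Y = 66.8722

66.8722


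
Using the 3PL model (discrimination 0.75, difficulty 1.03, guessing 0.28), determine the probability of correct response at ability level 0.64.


logit = 0.75*(0.64 - 1.03) = -0.2925
P* = 1/(1 + exp(--0.2925)) = 0.4274
P = 0.28 + (1 - 0.28) * 0.4274
P = 0.5877

0.5877


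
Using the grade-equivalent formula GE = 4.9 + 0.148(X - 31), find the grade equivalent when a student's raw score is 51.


raw - median = 51 - 31 = 20
slope * diff = 0.148 * 20 = 2.96
GE = 4.9 + 2.96
GE = 7.86

7.86


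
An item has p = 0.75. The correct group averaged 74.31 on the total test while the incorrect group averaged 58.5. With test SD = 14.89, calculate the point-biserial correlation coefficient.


q = 1 - p = 0.25
rpb = ((M1 - M0) / SD) * sqrt(p * q)
rpb = ((74.31 - 58.5) / 14.89) * sqrt(0.75 * 0.25)
rpb = 0.4598

0.4598


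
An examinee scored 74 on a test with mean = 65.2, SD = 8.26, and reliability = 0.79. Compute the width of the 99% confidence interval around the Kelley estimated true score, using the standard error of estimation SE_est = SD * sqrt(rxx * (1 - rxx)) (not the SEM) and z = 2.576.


True score estimate = 0.79*74 + 0.21*65.2 = 72.152
SE_est = SD * sqrt(rxx * (1 - rxx)) = 8.26 * sqrt(0.79 * 0.21) = 8.26 * sqrt(0.1659) = 3.364366
CI = T_est +/- z * SE_est, so width = 2 * z * SE_est = 2 * 2.576 * 3.364366
Width = 17.3332

17.3332


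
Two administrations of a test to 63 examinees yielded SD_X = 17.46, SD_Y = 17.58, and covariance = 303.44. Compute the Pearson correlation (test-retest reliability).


r = cov(X,Y) / (SD_X * SD_Y)
r = 303.44 / (17.46 * 17.58)
r = 303.44 / 306.9468
r = 0.9886

0.9886


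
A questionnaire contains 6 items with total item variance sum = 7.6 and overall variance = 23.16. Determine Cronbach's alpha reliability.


alpha = (k/(k-1)) * (1 - sum(si^2)/s_total^2)
= (6/5) * (1 - 7.6/23.16)
alpha = 0.8062

0.8062


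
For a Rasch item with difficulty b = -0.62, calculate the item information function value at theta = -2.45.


P = 1/(1+exp(-(-2.45--0.62))) = 0.1382
I = P*(1-P) = 0.1382 * 0.8618
I = 0.1191

0.1191


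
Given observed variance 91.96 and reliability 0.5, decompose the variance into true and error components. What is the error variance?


var_true = rxx * var_obs = 0.5 * 91.96 = 45.98
var_error = var_obs - var_true
var_error = 91.96 - 45.98
var_error = 45.98

45.98


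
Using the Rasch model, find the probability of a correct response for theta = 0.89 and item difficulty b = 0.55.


theta - b = 0.89 - 0.55 = 0.34
exp(-(theta - b)) = exp(-0.34) = 0.7118
P = 1 / (1 + 0.7118)
P = 0.5842

0.5842


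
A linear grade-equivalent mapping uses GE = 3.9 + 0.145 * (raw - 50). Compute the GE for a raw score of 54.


raw - median = 54 - 50 = 4
slope * diff = 0.145 * 4 = 0.58
GE = 3.9 + 0.58
GE = 4.48

4.48


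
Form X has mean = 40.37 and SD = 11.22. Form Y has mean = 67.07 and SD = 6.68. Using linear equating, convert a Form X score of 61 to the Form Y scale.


slope = SD_Y / SD_X = 6.68 / 11.22 ~ 0.5954
intercept = mean_Y - slope * mean_X = 67.07 - (6.68 / 11.22) * 40.37 ~ 43.0351
Y = slope * X + intercept. To avoid rounding drift from the rounded slope/intercept, evaluate the equivalent form Y = mean_Y + SD_Y * (X - mean_X) / SD_X at full precision:
Y = 67.07 + 6.68 * (61 - 40.37) / 11.22
Y = 67.07 + 6.68 * 20.63 / 11.22
Y = 67.07 + 137.8084 / 11.22
Y = 67.07 + 12.2824
Y = 79.3524

79.3524


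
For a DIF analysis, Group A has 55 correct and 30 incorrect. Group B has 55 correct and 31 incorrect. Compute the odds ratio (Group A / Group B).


Odds_A = 55/30 = 1.8333
Odds_B = 55/31 = 1.7742
OR = Odds_A / Odds_B = 1.8333 / 1.7742
Exactly, OR = (55 * 31) / (30 * 55) = 1705 / 1650
OR = 1.0333

1.0333


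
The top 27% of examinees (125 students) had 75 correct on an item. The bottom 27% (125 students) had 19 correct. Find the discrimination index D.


p_upper = 75/125 = 0.6
p_lower = 19/125 = 0.152
D = 0.6 - 0.152 = 0.448

0.448
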